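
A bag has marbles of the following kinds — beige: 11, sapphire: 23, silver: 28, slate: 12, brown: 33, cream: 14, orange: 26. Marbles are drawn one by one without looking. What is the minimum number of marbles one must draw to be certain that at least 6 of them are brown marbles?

In the worst case for collecting brown marbles, every non-brown marble comes out first.
There are 11 + 23 + 28 + 12 + 14 + 26 = 114 non-brown marbles altogether.
After those, each further marble must be brown, so 114 + 6 = 120 draws guarantee 6 brown marbles.

120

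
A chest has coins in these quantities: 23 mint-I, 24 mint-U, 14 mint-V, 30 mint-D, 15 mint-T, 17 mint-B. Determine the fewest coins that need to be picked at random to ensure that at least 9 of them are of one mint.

Pigeonhole: the 6 mints are the holes; the coins drawn are the pigeons.
To avoid 9 of any one mint, the worst case takes at most 8 of each mint.
That gives 8 + 8 + 8 + 8 + 8 + 8 = 48 coins with no mint reaching 9.
The next coin forces some mint to 9, so 48 + 1 = 49.

49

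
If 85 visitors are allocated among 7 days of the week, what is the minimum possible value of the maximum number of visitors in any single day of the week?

The 7 days of the week are the holes and the 85 visitors are the pigeons.
If every day of the week held at most 12 visitors, the total would be at most 7 × 12 = 84, which is less than 85.
So some day of the week holds at least ⌈85/7⌉ = 13 visitors.

13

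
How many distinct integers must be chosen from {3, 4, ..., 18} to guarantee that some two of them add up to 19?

10

Two chosen integers sum to 19 exactly when both halves of some pair {x, 19−x} with 3 ≤ x ≤ 19−x ≤ 16 are chosen — 7 such pairs.
The remaining 2 elements (those with no distinct partner in range) can never complete a 19-sum, so the worst case takes all of them and one from each pair: 2 + 7 = 9.
Pigeonhole: the 10th integer has to be the second member of some pair, so 9 + 1 = 10.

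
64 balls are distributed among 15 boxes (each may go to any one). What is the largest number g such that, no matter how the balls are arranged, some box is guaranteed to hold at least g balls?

Pigeonhole: the 15 boxes are the holes and the 64 balls are the pigeons.
If every box held at most 4 balls, the total would be at most 15 × 4 = 60, which is less than 64.
So some box holds at least ⌈64/15⌉ = 5 balls.

5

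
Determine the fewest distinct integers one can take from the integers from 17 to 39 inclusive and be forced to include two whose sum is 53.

14

Two chosen integers sum to 53 exactly when both halves of some pair {x, 53−x} with 17 ≤ x ≤ 53−x ≤ 36 are chosen — 10 such pairs.
The remaining 3 elements (those with no distinct partner in range) can never complete a 53-sum, so the worst case takes all of them and one from each pair: 3 + 10 = 13.
The 14th integer has to be the second member of some pair, so 13 + 1 = 14.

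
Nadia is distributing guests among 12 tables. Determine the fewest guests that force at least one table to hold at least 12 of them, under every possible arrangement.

133

With 132 guests one could put exactly 11 in each of the 12 tables, and no table would reach 12.
By pigeonhole, one more guest must land in a table that already has 11, giving it 12.
So 12 × 11 + 1 = 133 guests are required.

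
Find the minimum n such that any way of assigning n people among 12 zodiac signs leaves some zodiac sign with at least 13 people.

145

With 144 people one could put exactly 12 in each of the 12 zodiac signs, and no zodiac sign would reach 13.
Pigeonhole: one more person must land in a zodiac sign that already has 12, giving it 13.
So 12 × 12 + 1 = 145 people are required.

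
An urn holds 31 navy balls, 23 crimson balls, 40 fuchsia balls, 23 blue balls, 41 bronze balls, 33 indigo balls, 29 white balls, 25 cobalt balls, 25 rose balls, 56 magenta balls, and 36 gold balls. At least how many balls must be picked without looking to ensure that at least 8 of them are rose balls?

In the worst case for collecting rose balls, every non-rose ball comes out first.
There are 31 + 23 + 40 + 23 + 41 + 33 + 29 + 25 + 56 + 36 = 337 non-rose balls altogether.
After those, each further ball must be rose, so 337 + 8 = 345 draws guarantee 8 rose balls.

345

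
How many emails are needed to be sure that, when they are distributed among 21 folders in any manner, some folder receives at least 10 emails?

190

With 189 emails one could put exactly 9 in each of the 21 folders, and no folder would reach 10.
By pigeonhole, one more email must land in a folder that already has 9, giving it 10.
So 21 × 9 + 1 = 190 emails are required.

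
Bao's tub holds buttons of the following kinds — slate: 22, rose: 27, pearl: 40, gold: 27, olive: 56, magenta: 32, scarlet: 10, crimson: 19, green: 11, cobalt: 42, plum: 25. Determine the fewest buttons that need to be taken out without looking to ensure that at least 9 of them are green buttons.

In the worst case for collecting green buttons, every non-green button comes out first.
There are 22 + 27 + 40 + 27 + 56 + 32 + 10 + 19 + 42 + 25 = 300 non-green buttons altogether.
After those, each further button must be green, so 300 + 9 = 309 draws guarantee 9 green buttons.

309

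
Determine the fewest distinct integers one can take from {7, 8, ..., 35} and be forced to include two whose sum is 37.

A set avoiding the sum 37 can contain at most one of each pair {x, 37−x}, plus the 5 elements whose complement lies outside the range.
The integers 19, …, 35 (17 of them) are such a set: any two sum to at least 19+20 = 39 > 37.
Pigeonhole: any 18th integer completes one of the 12 pairs, so 18 choices force a sum of 37.

18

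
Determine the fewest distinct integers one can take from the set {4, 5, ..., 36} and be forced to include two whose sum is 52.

24

Group the elements by complementary pair {x, 52−x}: {16,36}, {17,35}, {18,34}, …, giving 10 two-element pairs; the single value 26 (it cannot pair with itself since the integers are distinct); and 12 integers whose partner 52−x falls outside [4,36].
Treating each of those 23 groups as a pigeonhole, one can pick one integer per group — 23 integers — with no two summing to 52.
The 24th integer lands in an occupied pair, forcing a sum of 52.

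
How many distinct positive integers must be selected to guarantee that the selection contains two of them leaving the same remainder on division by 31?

32

The 31 residue classes mod 31 are the pigeonholes.
With 31 integers one could put 1 in each residue class and have no class reach 2.
The 32nd integer pushes some class to 2, so 31·1 + 1 = 32.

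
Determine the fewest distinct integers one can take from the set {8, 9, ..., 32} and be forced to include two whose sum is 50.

19

Group the elements by complementary pair {x, 50−x}: {18,32}, {19,31}, {20,30}, …, giving 7 two-element pairs, the single value 25 (it cannot pair with itself since the integers are distinct), and 10 integers whose partner 50−x falls outside [8,32].
Treating each of those 18 groups as a pigeonhole, one can pick one integer per group — 18 integers — with no two summing to 50.
The 19th integer lands in an occupied pair, forcing a sum of 50.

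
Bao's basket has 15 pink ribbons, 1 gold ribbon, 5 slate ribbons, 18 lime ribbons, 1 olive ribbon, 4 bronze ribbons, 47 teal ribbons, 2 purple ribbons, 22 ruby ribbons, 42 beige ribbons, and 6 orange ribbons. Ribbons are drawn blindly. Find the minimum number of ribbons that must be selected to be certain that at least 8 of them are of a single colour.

The 11 colours are the holes; the ribbons drawn are the pigeons.
To avoid 8 of any one colour, the worst case takes at most 7 of each colour, or every ribbon of a colour that has fewer than 7.
That gives 7 + 1 + 5 + 7 + 1 + 4 + 7 + 2 + 7 + 7 + 6 = 54 ribbons with no colour reaching 8.
The next ribbon forces some colour to 8, so 54 + 1 = 55.

55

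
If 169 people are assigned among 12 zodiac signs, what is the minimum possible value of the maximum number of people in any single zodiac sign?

Pigeonhole: the 12 zodiac signs are the holes and the 169 people are the pigeons.
If every zodiac sign held at most 14 people, the total would be at most 12 × 14 = 168, which is less than 169.
So some zodiac sign holds at least ⌈169/12⌉ = 15 people.

15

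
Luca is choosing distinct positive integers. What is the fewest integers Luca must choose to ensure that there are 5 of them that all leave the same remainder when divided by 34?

By pigeonhole, the 34 residue classes mod 34 are the pigeonholes.
With 136 integers one could put 4 in each residue class and have no class reach 5.
The 137th integer pushes some class to 5, so 34·4 + 1 = 137.

137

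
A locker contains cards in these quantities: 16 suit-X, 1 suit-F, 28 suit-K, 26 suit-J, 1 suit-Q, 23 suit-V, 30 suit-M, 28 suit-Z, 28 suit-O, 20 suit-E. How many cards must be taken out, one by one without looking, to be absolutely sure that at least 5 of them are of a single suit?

By the pigeonhole principle, put each drawn card into a box by suit. The largest draw with every box below 5 takes min(count, 4) from each suit; suits with fewer than 4 contribute all they have.
Σ min(cᵢ, 4) = 4 + 1 + 4 + 4 + 1 + 4 + 4 + 4 + 4 + 4 = 34.
Draw number 34 + 1 = 35 must push one box to 5.

35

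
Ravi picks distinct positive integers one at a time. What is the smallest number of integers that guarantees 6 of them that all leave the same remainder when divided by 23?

116

By the pigeonhole principle, the 23 residue classes mod 23 are the pigeonholes.
With 115 integers one could put 5 in each residue class and have no class reach 6.
The 116th integer pushes some class to 6, so 23·5 + 1 = 116.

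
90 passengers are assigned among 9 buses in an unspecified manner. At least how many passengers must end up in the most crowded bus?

By the pigeonhole principle, the 9 buses are the holes and the 90 passengers are the pigeons.
If every bus held at most 9 passengers, the total would be at most 9 × 9 = 81, which is less than 90.
So some bus holds at least ⌈90/9⌉ = 10 passengers.

10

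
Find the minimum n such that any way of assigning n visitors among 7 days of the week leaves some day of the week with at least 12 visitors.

78

With 77 visitors one could put exactly 11 in each of the 7 days of the week, and no day of the week would reach 12.
One more visitor must land in a day of the week that already has 11, giving it 12.
So 7 × 11 + 1 = 78 visitors are required.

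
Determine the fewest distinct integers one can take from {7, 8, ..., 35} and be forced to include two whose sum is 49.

19

A set avoiding the sum 49 can contain at most one of each pair {x, 49−x}, plus the 7 elements whose complement lies outside the range.
The integers 7, …, 24 (18 of them) are such a set: any two sum to at least 7+8 = 15 and at most 23+24 = 47 < 49.
Any 19th integer completes one of the 11 pairs, so 19 choices force a sum of 49.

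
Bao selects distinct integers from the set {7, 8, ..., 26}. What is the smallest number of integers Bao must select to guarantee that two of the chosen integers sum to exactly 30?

13

Two chosen integers sum to 30 exactly when both halves of some pair {x, 30−x} with 7 ≤ x ≤ 30−x ≤ 23 are chosen — 8 such pairs.
The remaining 4 elements (those with no distinct partner in range) can never complete a 30-sum, so the worst case takes all of them and one from each pair: 4 + 8 = 12.
The 13th integer has to be the second member of some pair, so 12 + 1 = 13.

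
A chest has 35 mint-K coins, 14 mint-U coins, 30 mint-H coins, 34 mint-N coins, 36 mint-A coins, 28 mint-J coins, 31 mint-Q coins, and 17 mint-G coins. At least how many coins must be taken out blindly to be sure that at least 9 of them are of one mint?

An adversary could hand out at most 8 coins per mint: 8 + 8 + 8 + 8 + 8 + 8 + 8 + 8 = 64 coins and still no mint has 9.
By pigeonhole, one more coin lands in a mint already at 8, so 65 draws are enough and 64 are not.

65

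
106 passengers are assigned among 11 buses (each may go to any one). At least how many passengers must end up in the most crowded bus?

The 11 buses are the holes and the 106 passengers are the pigeons.
If every bus held at most 9 passengers, the total would be at most 11 × 9 = 99, which is less than 106.
So some bus holds at least ⌈106/11⌉ = 10 passengers.

10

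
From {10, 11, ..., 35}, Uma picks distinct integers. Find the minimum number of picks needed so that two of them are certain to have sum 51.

Group the elements by complementary pair {x, 51−x}: {16,35}, {17,34}, {18,33}, …, giving 10 two-element pairs and 6 integers whose partner 51−x falls outside [10,35].
Treating each of those 16 groups as a pigeonhole, one can pick one integer per group — 16 integers — with no two summing to 51.
The 17th integer lands in an occupied pair, forcing a sum of 51.

17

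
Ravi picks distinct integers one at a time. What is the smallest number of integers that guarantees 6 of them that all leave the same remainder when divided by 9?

46

Pigeonhole: the 9 residue classes mod 9 are the pigeonholes.
With 45 integers one could put 5 in each residue class and have no class reach 6.
The 46th integer pushes some class to 6, so 9·5 + 1 = 46.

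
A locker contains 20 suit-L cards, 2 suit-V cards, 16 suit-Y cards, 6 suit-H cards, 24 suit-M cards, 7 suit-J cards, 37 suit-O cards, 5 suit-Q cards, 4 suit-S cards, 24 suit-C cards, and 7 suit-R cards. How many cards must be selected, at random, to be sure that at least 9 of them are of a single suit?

72

The 11 suits are the holes; the cards drawn are the pigeons.
To avoid 9 of any one suit, the worst case takes at most 8 of each suit, or every card of a suit that has fewer than 8.
That gives 8 + 2 + 8 + 6 + 8 + 7 + 8 + 5 + 4 + 8 + 7 = 71 cards with no suit reaching 9.
The next card forces some suit to 9, so 71 + 1 = 72.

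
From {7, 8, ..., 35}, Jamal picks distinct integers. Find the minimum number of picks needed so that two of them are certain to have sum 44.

17

A set avoiding the sum 44 can contain at most one of each pair {x, 44−x}, plus the 3 elements whose complement lies outside the range or equal to its own complement.
The integers 7, …, 22 (16 of them) are such a set: any two sum to at least 7+8 = 15 and at most 21+22 = 43 < 44.
By pigeonhole, any 17th integer completes one of the 13 pairs, so 17 choices force a sum of 44.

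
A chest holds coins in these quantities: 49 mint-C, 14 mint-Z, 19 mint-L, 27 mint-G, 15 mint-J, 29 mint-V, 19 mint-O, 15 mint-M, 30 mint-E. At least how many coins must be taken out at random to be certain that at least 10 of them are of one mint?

82

By pigeonhole, put each drawn coin into a box by mint. The largest draw with every box below 10 takes min(count, 9) from each mint.
Σ min(cᵢ, 9) = 9 + 9 + 9 + 9 + 9 + 9 + 9 + 9 + 9 = 81.
Draw number 81 + 1 = 82 must push one box to 10.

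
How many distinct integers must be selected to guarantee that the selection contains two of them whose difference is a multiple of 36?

Integers whose pairwise differences are multiples of 36 are exactly those sharing a remainder mod 36. Pigeonhole: the 36 residue classes mod 36 are the pigeonholes.
With 36 integers one could put 1 in each residue class and have no class reach 2.
The 37th integer pushes some class to 2, so 36·1 + 1 = 37.

37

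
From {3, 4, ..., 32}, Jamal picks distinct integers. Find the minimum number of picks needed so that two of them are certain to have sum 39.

Two chosen integers sum to 39 exactly when both halves of some pair {x, 39−x} with 7 ≤ x ≤ 39−x ≤ 32 are chosen — 13 such pairs.
The remaining 4 elements (those with no distinct partner in range) can never complete a 39-sum, so the worst case takes all of them and one from each pair: 4 + 13 = 17.
By the pigeonhole principle, the 18th integer has to be the second member of some pair, so 17 + 1 = 18.

18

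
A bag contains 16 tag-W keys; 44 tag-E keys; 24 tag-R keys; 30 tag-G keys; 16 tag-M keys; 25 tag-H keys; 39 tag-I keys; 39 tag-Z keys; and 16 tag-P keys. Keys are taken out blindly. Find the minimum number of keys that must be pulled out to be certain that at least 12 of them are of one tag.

100

An adversary could hand out at most 11 keys per tag: 11 + 11 + 11 + 11 + 11 + 11 + 11 + 11 + 11 = 99 keys and still no tag has 12.
Pigeonhole: one more key lands in a tag already at 11, so 100 draws are enough and 99 are not.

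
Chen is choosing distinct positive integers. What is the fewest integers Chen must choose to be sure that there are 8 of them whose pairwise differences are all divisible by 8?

57

Integers whose pairwise differences are multiples of 8 are exactly those sharing a remainder mod 8. By the pigeonhole principle, the 8 residue classes mod 8 are the pigeonholes.
With 56 integers one could put 7 in each residue class and have no class reach 8.
The 57th integer pushes some class to 8, so 8·7 + 1 = 57.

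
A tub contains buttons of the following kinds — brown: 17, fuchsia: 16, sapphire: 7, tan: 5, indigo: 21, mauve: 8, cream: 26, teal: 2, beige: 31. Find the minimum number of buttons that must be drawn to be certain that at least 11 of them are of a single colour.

73

An adversary could hand out at most 10 buttons per colour (4 colours run out sooner): 10 + 10 + 7 + 5 + 10 + 8 + 10 + 2 + 10 = 72 buttons and still no colour has 11.
By the pigeonhole principle, one more button lands in a colour already at 10, so 73 draws are enough and 72 are not.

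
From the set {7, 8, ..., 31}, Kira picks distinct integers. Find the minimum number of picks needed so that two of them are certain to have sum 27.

19

Group the elements by complementary pair {x, 27−x}: {7,20}, {8,19}, {9,18}, …, giving 7 two-element pairs and 11 integers whose partner 27−x falls outside [7,31].
Treating each of those 18 groups as a pigeonhole, one can pick one integer per group — 18 integers — with no two summing to 27.
The 19th integer lands in an occupied pair, forcing a sum of 27.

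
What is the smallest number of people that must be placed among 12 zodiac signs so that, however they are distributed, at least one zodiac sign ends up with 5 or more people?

With 48 people one could put exactly 4 in each of the 12 zodiac signs, and no zodiac sign would reach 5.
By pigeonhole, one more person must land in a zodiac sign that already has 4, giving it 5.
So 12 × 4 + 1 = 49 people are required.

49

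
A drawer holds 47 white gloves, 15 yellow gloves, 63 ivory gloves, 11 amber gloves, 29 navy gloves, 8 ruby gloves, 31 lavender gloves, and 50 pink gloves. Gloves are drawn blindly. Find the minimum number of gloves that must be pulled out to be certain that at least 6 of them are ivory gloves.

197

In the worst case for collecting ivory gloves, every non-ivory glove comes out first.
There are 47 + 15 + 11 + 29 + 8 + 31 + 50 = 191 non-ivory gloves altogether.
After those, each further glove must be ivory, so 191 + 6 = 197 draws guarantee 6 ivory gloves.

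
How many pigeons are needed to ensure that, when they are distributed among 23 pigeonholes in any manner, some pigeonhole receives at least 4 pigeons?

70

With 69 pigeons one could put exactly 3 in each of the 23 pigeonholes, and no pigeonhole would reach 4.
One more pigeon must land in a pigeonhole that already has 3, giving it 4.
So 23 × 3 + 1 = 70 pigeons are required.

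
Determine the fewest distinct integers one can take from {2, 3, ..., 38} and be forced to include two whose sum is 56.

A set avoiding the sum 56 can contain at most one of each pair {x, 56−x}, plus the 17 elements whose complement lies outside the range or equal to its own complement.
The integers 2, …, 28 (27 of them) are such a set: any two sum to at least 2+3 = 5 and at most 27+28 = 55 < 56.
By pigeonhole, any 28th integer completes one of the 10 pairs, so 28 choices force a sum of 56.

28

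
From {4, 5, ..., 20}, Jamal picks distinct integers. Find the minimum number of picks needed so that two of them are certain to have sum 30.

13

Group the elements by complementary pair {x, 30−x}: {10,20}, {11,19}, {12,18}, …, giving 5 two-element pairs, the single value 15 (it cannot pair with itself since the integers are distinct), and 6 integers whose partner 30−x falls outside [4,20].
Treating each of those 12 groups as a pigeonhole, one can pick one integer per group — 12 integers — with no two summing to 30.
The 13th integer lands in an occupied pair, forcing a sum of 30.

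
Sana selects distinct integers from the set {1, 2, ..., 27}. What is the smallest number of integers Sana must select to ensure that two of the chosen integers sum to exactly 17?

20

Group the elements by complementary pair {x, 17−x}: {1,16}, {2,15}, {3,14}, …, giving 8 two-element pairs and 11 integers whose partner 17−x falls outside [1,27].
By pigeonhole, treating each of those 19 groups as a pigeonhole, one can pick one integer per group — 19 integers — with no two summing to 17.
The 20th integer lands in an occupied pair, forcing a sum of 17.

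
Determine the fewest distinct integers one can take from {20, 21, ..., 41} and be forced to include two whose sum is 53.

16

Two chosen integers sum to 53 exactly when both halves of some pair {x, 53−x} with 20 ≤ x ≤ 53−x ≤ 33 are chosen — 7 such pairs.
The remaining 8 elements (those with no distinct partner in range) can never complete a 53-sum, so the worst case takes all of them and one from each pair: 8 + 7 = 15.
The 16th integer has to be the second member of some pair, so 15 + 1 = 16.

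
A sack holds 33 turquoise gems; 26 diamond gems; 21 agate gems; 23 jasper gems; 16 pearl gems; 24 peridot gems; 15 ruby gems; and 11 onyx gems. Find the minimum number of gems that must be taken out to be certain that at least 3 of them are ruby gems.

In the worst case for collecting ruby gems, every non-ruby gem comes out first.
There are 33 + 26 + 21 + 23 + 16 + 24 + 11 = 154 non-ruby gems altogether.
After those, each further gem must be ruby, so 154 + 3 = 157 draws guarantee 3 ruby gems.

157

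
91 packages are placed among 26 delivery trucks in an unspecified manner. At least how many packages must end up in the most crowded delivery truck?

The 26 delivery trucks are the holes and the 91 packages are the pigeons.
If every delivery truck held at most 3 packages, the total would be at most 26 × 3 = 78, which is less than 91.
So some delivery truck holds at least ⌈91/26⌉ = 4 packages.

4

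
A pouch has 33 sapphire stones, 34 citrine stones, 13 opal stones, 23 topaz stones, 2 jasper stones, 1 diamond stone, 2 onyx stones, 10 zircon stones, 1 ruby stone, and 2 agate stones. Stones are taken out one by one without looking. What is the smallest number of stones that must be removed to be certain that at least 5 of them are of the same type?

An adversary could hand out at most 4 stones per type (5 types run out sooner): 4 + 4 + 4 + 4 + 2 + 1 + 2 + 4 + 1 + 2 = 28 stones and still no type has 5.
One more stone lands in a type already at 4, so 29 draws are enough and 28 are not.

29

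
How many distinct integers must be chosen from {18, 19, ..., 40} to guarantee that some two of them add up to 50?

17

Two chosen integers sum to 50 exactly when both halves of some pair {x, 50−x} with 18 ≤ x ≤ 50−x ≤ 32 are chosen — 7 such pairs.
The remaining 9 elements (those with no distinct partner in range) can never complete a 50-sum, so the worst case takes all of them and one from each pair: 9 + 7 = 16.
By pigeonhole, the 17th integer has to be the second member of some pair, so 16 + 1 = 17.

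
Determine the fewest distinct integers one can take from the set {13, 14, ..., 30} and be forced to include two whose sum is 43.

Group the elements by complementary pair {x, 43−x}: {13,30}, {14,29}, {15,28}, …, giving 9 two-element pairs.
Treating each of those 9 groups as a pigeonhole, one can pick one integer per group — 9 integers — with no two summing to 43.
The 10th integer lands in an occupied pair, forcing a sum of 43.

10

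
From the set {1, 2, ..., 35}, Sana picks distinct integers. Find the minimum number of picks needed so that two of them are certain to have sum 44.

23

A set avoiding the sum 44 can contain at most one of each pair {x, 44−x}, plus the 9 elements whose complement lies outside the range or equal to its own complement.
The integers 1, …, 22 (22 of them) are such a set: any two sum to at least 1+2 = 3 and at most 21+22 = 43 < 44.
Any 23rd integer completes one of the 13 pairs, so 23 choices force a sum of 44.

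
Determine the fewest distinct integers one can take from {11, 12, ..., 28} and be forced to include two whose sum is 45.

Group the elements by complementary pair {x, 45−x}: {17,28}, {18,27}, {19,26}, …, giving 6 two-element pairs and 6 integers whose partner 45−x falls outside [11,28].
Pigeonhole: treating each of those 12 groups as a pigeonhole, one can pick one integer per group — 12 integers — with no two summing to 45.
The 13th integer lands in an occupied pair, forcing a sum of 45.

13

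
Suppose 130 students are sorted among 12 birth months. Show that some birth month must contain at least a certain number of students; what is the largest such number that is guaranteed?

By pigeonhole, the 12 birth months are the holes and the 130 students are the pigeons.
If every birth month held at most 10 students, the total would be at most 12 × 10 = 120, which is less than 130.
So some birth month holds at least ⌈130/12⌉ = 11 students.

11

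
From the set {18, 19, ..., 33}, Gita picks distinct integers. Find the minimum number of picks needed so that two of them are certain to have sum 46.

Group the elements by complementary pair {x, 46−x}: {18,28}, {19,27}, {20,26}, …, giving 5 two-element pairs, the single value 23 (it cannot pair with itself since the integers are distinct), and 5 integers whose partner 46−x falls outside [18,33].
Treating each of those 11 groups as a pigeonhole, one can pick one integer per group — 11 integers — with no two summing to 46.
The 12th integer lands in an occupied pair, forcing a sum of 46.

12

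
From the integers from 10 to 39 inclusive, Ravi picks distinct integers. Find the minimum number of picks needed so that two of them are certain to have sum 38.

A set avoiding the sum 38 can contain at most one of each pair {x, 38−x}, plus the 12 elements whose complement lies outside the range or equal to its own complement.
The integers 19, …, 39 (21 of them) are such a set: any two sum to at least 19+20 = 39 > 38.
By the pigeonhole principle, any 22nd integer completes one of the 9 pairs, so 22 choices force a sum of 38.

22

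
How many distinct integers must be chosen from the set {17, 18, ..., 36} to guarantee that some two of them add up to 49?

13

Group the elements by complementary pair {x, 49−x}: {17,32}, {18,31}, {19,30}, …, giving 8 two-element pairs and 4 integers whose partner 49−x falls outside [17,36].
Treating each of those 12 groups as a pigeonhole, one can pick one integer per group — 12 integers — with no two summing to 49.
The 13th integer lands in an occupied pair, forcing a sum of 49.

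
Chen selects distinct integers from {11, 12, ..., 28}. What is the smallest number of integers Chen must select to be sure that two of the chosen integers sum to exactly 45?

13

A set avoiding the sum 45 can contain at most one of each pair {x, 45−x}, plus the 6 elements whose complement lies outside the range.
The integers 11, …, 22 (12 of them) are such a set: any two sum to at least 11+12 = 23 and at most 21+22 = 43 < 45.
By pigeonhole, any 13th integer completes one of the 6 pairs, so 13 choices force a sum of 45.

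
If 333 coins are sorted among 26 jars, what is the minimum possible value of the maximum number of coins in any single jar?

13

By the pigeonhole principle, the 26 jars are the holes and the 333 coins are the pigeons.
If every jar held at most 12 coins, the total would be at most 26 × 12 = 312, which is less than 333.
So some jar holds at least ⌈333/26⌉ = 13 coins.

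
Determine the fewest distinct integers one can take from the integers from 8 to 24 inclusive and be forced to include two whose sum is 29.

11

Group the elements by complementary pair {x, 29−x}: {8,21}, {9,20}, {10,19}, …, giving 7 two-element pairs and 3 integers whose partner 29−x falls outside [8,24].
By pigeonhole, treating each of those 10 groups as a pigeonhole, one can pick one integer per group — 10 integers — with no two summing to 29.
The 11th integer lands in an occupied pair, forcing a sum of 29.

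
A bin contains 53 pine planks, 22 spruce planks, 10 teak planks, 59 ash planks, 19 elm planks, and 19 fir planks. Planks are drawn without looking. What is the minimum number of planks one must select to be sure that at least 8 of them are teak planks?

In the worst case for collecting teak planks, every non-teak plank comes out first.
There are 53 + 22 + 59 + 19 + 19 = 172 non-teak planks altogether.
After those, each further plank must be teak, so 172 + 8 = 180 draws guarantee 8 teak planks.

180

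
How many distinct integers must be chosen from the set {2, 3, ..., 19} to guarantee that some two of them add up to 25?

12

Group the elements by complementary pair {x, 25−x}: {6,19}, {7,18}, {8,17}, …, giving 7 two-element pairs and 4 integers whose partner 25−x falls outside [2,19].
Pigeonhole: treating each of those 11 groups as a pigeonhole, one can pick one integer per group — 11 integers — with no two summing to 25.
The 12th integer lands in an occupied pair, forcing a sum of 25.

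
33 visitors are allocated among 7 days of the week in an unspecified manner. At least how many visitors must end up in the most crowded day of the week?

By pigeonhole, the 7 days of the week are the holes and the 33 visitors are the pigeons.
If every day of the week held at most 4 visitors, the total would be at most 7 × 4 = 28, which is less than 33.
So some day of the week holds at least ⌈33/7⌉ = 5 visitors.

5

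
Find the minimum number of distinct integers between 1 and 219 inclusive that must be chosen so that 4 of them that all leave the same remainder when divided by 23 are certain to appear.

70

The 23 residue classes mod 23 are the pigeonholes.
With 69 integers one could put 3 in each residue class and have no class reach 4.
The 70th integer pushes some class to 4, so 23·3 + 1 = 70.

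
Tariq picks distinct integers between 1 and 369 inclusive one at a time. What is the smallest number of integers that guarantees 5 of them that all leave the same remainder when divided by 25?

By the pigeonhole principle, the 25 residue classes mod 25 are the pigeonholes.
With 100 integers one could put 4 in each residue class and have no class reach 5.
The 101st integer pushes some class to 5, so 25·4 + 1 = 101.

101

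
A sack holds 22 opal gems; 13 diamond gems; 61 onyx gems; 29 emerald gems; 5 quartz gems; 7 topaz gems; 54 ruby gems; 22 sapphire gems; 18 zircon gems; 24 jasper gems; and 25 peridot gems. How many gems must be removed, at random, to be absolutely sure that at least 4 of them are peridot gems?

In the worst case for collecting peridot gems, every non-peridot gem comes out first.
There are 22 + 13 + 61 + 29 + 5 + 7 + 54 + 22 + 18 + 24 = 255 non-peridot gems altogether.
After those, each further gem must be peridot, so 255 + 4 = 259 draws guarantee 4 peridot gems.

259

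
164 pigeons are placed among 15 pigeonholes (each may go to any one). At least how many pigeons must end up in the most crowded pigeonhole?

By pigeonhole, the 15 pigeonholes are the holes and the 164 pigeons are the pigeons.
If every pigeonhole held at most 10 pigeons, the total would be at most 15 × 10 = 150, which is less than 164.
So some pigeonhole holds at least ⌈164/15⌉ = 11 pigeons.

11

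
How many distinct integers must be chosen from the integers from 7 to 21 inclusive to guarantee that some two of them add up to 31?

10

A set avoiding the sum 31 can contain at most one of each pair {x, 31−x}, plus the 3 elements whose complement lies outside the range.
The integers 7, …, 15 (9 of them) are such a set: any two sum to at least 7+8 = 15 and at most 14+15 = 29 < 31.
Pigeonhole: any 10th integer completes one of the 6 pairs, so 10 choices force a sum of 31.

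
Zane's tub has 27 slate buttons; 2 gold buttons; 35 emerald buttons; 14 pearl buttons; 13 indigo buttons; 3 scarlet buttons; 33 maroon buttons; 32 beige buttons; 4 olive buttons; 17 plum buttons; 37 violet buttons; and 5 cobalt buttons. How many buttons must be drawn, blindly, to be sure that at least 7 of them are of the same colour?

By the pigeonhole principle, the 12 colours are the holes; the buttons drawn are the pigeons.
To avoid 7 of any one colour, the worst case takes at most 6 of each colour, or every button of a colour that has fewer than 6.
That gives 6 + 2 + 6 + 6 + 6 + 3 + 6 + 6 + 4 + 6 + 6 + 5 = 62 buttons with no colour reaching 7.
The next button forces some colour to 7, so 62 + 1 = 63.

63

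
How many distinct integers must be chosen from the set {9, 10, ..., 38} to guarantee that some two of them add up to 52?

Group the elements by complementary pair {x, 52−x}: {14,38}, {15,37}, {16,36}, …, giving 12 two-element pairs; the single value 26 (it cannot pair with itself since the integers are distinct); and 5 integers whose partner 52−x falls outside [9,38].
Treating each of those 18 groups as a pigeonhole, one can pick one integer per group — 18 integers — with no two summing to 52.
The 19th integer lands in an occupied pair, forcing a sum of 52.

19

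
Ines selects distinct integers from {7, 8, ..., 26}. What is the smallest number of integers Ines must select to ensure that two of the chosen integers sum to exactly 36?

13

A set avoiding the sum 36 can contain at most one of each pair {x, 36−x}, plus the 4 elements whose complement lies outside the range or equal to its own complement.
The integers 7, …, 18 (12 of them) are such a set: any two sum to at least 7+8 = 15 and at most 17+18 = 35 < 36.
Pigeonhole: any 13th integer completes one of the 8 pairs, so 13 choices force a sum of 36.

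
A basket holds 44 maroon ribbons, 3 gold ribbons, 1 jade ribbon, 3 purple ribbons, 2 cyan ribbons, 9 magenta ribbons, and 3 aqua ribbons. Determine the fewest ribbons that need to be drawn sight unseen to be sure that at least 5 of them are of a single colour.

21

An adversary could hand out at most 4 ribbons per colour (5 colours run out sooner): 4 + 3 + 1 + 3 + 2 + 4 + 3 = 20 ribbons and still no colour has 5.
One more ribbon lands in a colour already at 4, so 21 draws are enough and 20 are not.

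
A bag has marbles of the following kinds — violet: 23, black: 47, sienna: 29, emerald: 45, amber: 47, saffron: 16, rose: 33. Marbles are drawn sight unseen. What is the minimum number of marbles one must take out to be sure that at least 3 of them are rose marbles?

In the worst case for collecting rose marbles, every non-rose marble comes out first.
There are 23 + 47 + 29 + 45 + 47 + 16 = 207 non-rose marbles altogether.
After those, each further marble must be rose, so 207 + 3 = 210 draws guarantee 3 rose marbles.

210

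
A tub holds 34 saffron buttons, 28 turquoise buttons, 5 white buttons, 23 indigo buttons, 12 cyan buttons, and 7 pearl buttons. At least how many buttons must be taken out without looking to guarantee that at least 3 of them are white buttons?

In the worst case for collecting white buttons, every non-white button comes out first.
There are 34 + 28 + 23 + 12 + 7 = 104 non-white buttons altogether.
After those, each further button must be white, so 104 + 3 = 107 draws guarantee 3 white buttons.

107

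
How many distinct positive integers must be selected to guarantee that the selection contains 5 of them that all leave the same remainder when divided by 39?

157

The 39 residue classes mod 39 are the pigeonholes.
With 156 integers one could put 4 in each residue class and have no class reach 5.
The 157th integer pushes some class to 5, so 39·4 + 1 = 157.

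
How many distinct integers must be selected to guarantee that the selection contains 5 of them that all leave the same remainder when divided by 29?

117

The 29 residue classes mod 29 are the pigeonholes.
With 116 integers one could put 4 in each residue class and have no class reach 5.
The 117th integer pushes some class to 5, so 29·4 + 1 = 117.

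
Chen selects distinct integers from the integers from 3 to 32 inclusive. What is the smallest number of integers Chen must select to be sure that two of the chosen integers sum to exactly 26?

Two chosen integers sum to 26 exactly when both halves of some pair {x, 26−x} with 3 ≤ x ≤ 26−x ≤ 23 are chosen — 10 such pairs.
The remaining 10 elements (those with no distinct partner in range) can never complete a 26-sum, so the worst case takes all of them and one from each pair: 10 + 10 = 20.
The 21st integer has to be the second member of some pair, so 20 + 1 = 21.

21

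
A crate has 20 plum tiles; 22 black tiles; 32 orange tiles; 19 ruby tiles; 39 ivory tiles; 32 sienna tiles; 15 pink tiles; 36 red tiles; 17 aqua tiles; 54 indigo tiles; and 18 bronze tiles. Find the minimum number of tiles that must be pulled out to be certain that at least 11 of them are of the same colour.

An adversary could hand out at most 10 tiles per colour: 10 + 10 + 10 + 10 + 10 + 10 + 10 + 10 + 10 + 10 + 10 = 110 tiles and still no colour has 11.
Pigeonhole: one more tile lands in a colour already at 10, so 111 draws are enough and 110 are not.

111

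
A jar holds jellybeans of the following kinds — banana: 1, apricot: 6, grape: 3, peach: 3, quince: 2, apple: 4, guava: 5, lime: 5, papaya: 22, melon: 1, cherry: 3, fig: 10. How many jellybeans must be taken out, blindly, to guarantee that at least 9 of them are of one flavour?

An adversary could hand out at most 8 jellybeans per flavour (10 flavours run out sooner): 1 + 6 + 3 + 3 + 2 + 4 + 5 + 5 + 8 + 1 + 3 + 8 = 49 jellybeans and still no flavour has 9.
By the pigeonhole principle, one more jellybean lands in a flavour already at 8, so 50 draws are enough and 49 are not.

50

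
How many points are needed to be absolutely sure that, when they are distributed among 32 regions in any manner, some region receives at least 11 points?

With 320 points one could put exactly 10 in each of the 32 regions, and no region would reach 11.
One more point must land in a region that already has 10, giving it 11.
So 32 × 10 + 1 = 321 points are required.

321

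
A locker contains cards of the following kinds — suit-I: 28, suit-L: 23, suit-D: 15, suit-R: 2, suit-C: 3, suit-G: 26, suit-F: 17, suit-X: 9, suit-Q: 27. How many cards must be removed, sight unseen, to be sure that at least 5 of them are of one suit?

34

An adversary could hand out at most 4 cards per suit (suit-R, suit-C run out sooner): 4 + 4 + 4 + 2 + 3 + 4 + 4 + 4 + 4 = 33 cards and still no suit has 5.
One more card lands in a suit already at 4, so 34 draws are enough and 33 are not.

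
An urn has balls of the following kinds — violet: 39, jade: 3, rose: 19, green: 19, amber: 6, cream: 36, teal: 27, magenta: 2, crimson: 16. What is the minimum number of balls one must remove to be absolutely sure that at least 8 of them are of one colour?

An adversary could hand out at most 7 balls per colour (jade, amber, magenta run out sooner): 7 + 3 + 7 + 7 + 6 + 7 + 7 + 2 + 7 = 53 balls and still no colour has 8.
By the pigeonhole principle, one more ball lands in a colour already at 7, so 54 draws are enough and 53 are not.

54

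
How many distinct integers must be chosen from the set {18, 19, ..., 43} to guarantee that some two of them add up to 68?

18

Group the elements by complementary pair {x, 68−x}: {25,43}, {26,42}, {27,41}, …, giving 9 two-element pairs, the single value 34 (it cannot pair with itself since the integers are distinct), and 7 integers whose partner 68−x falls outside [18,43].
Pigeonhole: treating each of those 17 groups as a pigeonhole, one can pick one integer per group — 17 integers — with no two summing to 68.
The 18th integer lands in an occupied pair, forcing a sum of 68.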